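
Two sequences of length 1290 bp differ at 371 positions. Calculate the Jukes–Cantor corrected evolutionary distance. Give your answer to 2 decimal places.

p = 371/1290 ≈ 0.287597.
d = −(3/4) ln(1 − 4p/3) = −0.75 ln(1 − 0.383463) = −0.75 ln(0.616537)
  = −0.75 × (-0.483637) = 0.362728 substitutions/site.

0.36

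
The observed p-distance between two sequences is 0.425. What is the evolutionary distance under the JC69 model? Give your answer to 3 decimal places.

d = −(3/4) ln(1 − 4p/3) = −0.75 ln(1 − 0.566667) = −0.75 ln(0.433333)
  = −0.75 × (-0.836249) = 0.627187 substitutions/site.

0.627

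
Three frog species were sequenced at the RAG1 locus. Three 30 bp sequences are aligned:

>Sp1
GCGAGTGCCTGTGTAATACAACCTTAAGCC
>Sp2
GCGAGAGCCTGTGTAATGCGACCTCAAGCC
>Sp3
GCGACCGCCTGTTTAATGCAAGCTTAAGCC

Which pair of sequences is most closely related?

Sp1–Sp2: 4/30 differ, p = 0.133, d = 0.147.
Sp1–Sp3: 5/30 differ, p = 0.167, d = 0.188.
Sp2–Sp3: 6/30 differ, p = 0.200, d = 0.233.
The smallest distance is between Sp1 and Sp2.

Sp1 and Sp2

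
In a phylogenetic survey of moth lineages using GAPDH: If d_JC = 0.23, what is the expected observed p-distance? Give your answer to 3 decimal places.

p = (3/4)(1 − e^(−4d/3)) = 0.75 × (1 − e^(-0.306667)) = 0.75 × (1 − 0.735896) = 0.198078.

0.198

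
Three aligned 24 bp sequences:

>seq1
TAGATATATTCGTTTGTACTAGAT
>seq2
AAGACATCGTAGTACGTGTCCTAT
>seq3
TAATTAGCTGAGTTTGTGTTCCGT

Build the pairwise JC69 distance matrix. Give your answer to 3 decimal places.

d(seq1,seq2) = 0.824, d(seq1,seq3) = 0.708, d(seq2,seq3) = 0.824

seq1–seq2: 12/24 sites differ → p = 0.5, d = −0.75 ln(1 − 0.666667) = 0.823960 ≈ 0.824.
seq1–seq3: 11/24 sites differ → p ≈ 0.458333, d = −0.75 ln(1 − 0.611111) = 0.708346 ≈ 0.708.
seq2–seq3: 12/24 sites differ → p = 0.5, d = −0.75 ln(1 − 0.666667) = 0.823960 ≈ 0.824.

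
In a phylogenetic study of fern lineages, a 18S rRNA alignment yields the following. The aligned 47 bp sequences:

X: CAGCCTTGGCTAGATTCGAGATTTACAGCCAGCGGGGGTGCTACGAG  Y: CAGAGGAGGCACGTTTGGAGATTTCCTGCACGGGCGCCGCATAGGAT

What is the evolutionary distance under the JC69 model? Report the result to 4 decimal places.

The sequences differ at 21 of 47 sites, so p = 21/47 ≈ 0.446809.
d = −(3/4) ln(1 − 4p/3) = −0.75 ln(1 − 0.595745) = −0.75 ln(0.404255)
  = −0.75 × (-0.905709) = 0.679282 substitutions/site.

0.6793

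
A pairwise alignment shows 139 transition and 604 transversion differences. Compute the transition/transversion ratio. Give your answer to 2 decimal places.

R = 139/604 = 0.230132… ≈ 0.23 (to 2 d.p.).

0.23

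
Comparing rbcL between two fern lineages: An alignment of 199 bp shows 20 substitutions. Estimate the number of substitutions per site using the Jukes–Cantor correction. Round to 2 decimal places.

p = 20/199 ≈ 0.100503.
d = −(3/4) ln(1 − 4p/3) = −0.75 ln(1 − 0.134004) = −0.75 ln(0.865996)
  = −0.75 × (-0.143875) = 0.107906 substitutions/site.

0.11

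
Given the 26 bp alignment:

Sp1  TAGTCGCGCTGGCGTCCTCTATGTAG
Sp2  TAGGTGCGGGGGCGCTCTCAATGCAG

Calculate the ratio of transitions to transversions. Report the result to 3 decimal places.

Transitions are A↔G and C↔T; transversions are all other mismatches.
Transitions: 4. Transversions: 4.
R = 4/4 = 1.000.

1.000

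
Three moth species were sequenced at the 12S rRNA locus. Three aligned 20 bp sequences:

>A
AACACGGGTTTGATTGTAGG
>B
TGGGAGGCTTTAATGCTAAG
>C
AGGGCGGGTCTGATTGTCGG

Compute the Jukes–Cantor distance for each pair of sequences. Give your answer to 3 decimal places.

A–B: 10/20 sites differ → p = 0.5, d = −0.75 ln(1 − 0.666667) = 0.823960 ≈ 0.824.
A–C: 5/20 sites differ → p = 0.25, d = −0.75 ln(1 − 0.333333) = 0.304098 ≈ 0.304.
B–C: 9/20 sites differ → p = 0.45, d = −0.75 ln(1 − 0.6) = 0.687218 ≈ 0.687.

d(A,B) = 0.824, d(A,C) = 0.304, d(B,C) = 0.687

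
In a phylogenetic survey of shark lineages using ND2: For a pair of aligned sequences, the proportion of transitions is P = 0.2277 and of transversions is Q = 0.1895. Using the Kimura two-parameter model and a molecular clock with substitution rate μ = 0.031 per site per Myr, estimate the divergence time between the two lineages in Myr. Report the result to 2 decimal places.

10.27

Under the Kimura two-parameter model, d = −½ ln(1 − 2P − Q) − ¼ ln(1 − 2Q).
1 − 2P − Q = 0.3551, giving −½ ln(0.3551) = 0.517678.
1 − 2Q = 0.621, giving −¼ ln(0.621) = 0.119106.
d = 0.517678 + 0.119106 = 0.636784.
Under a molecular clock d = 2μt, so t = d/(2μ) = 0.636784 / (2 × 0.031) = 10.27 Myr.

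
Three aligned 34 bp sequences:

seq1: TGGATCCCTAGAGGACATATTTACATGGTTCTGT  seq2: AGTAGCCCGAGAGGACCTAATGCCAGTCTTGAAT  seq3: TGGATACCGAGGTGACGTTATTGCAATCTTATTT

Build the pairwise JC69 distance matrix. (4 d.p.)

seq1–seq2: 14/34 sites differ → p ≈ 0.411765, d = −0.75 ln(1 − 0.54902) = 0.597249 ≈ 0.5972.
seq1–seq3: 13/34 sites differ → p ≈ 0.382353, d = −0.75 ln(1 − 0.509804) = 0.534712 ≈ 0.5347.
seq2–seq3: 14/34 sites differ → p ≈ 0.411765, d = −0.75 ln(1 − 0.54902) = 0.597249 ≈ 0.5972.

d(seq1,seq2) = 0.5972, d(seq1,seq3) = 0.5347, d(seq2,seq3) = 0.5972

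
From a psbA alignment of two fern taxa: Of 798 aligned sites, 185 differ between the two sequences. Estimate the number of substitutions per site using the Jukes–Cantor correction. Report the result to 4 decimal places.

p = 185/798 ≈ 0.23183.
d = −(3/4) ln(1 − 4p/3) = −0.75 ln(1 − 0.309107) = −0.75 ln(0.690893)
  = −0.75 × (-0.369770) = 0.277328 substitutions/site.

0.2773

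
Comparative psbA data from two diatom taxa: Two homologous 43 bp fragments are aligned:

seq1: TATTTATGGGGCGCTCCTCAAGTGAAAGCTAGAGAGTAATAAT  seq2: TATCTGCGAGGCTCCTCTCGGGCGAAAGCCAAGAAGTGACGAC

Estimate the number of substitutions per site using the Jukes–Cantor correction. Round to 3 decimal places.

The sequences differ at 18 of 43 sites, so p = 18/43 ≈ 0.418605.
d = −(3/4) ln(1 − 4p/3) = −0.75 ln(1 − 0.55814) = −0.75 ln(0.44186)
  = −0.75 × (-0.816762) = 0.612572 substitutions/site.

0.613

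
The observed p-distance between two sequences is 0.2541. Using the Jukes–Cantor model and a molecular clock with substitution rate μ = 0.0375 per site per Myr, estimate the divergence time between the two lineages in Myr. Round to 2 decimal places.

d = −(3/4) ln(1 − 4p/3) = −0.75 ln(1 − 0.3388) = −0.75 ln(0.6612)
  = −0.75 × (-0.413699) = 0.310274 substitutions/site.
Under a molecular clock d = 2μt, so t = d/(2μ) = 0.310274 / (2 × 0.0375) = 4.14 Myr.

4.14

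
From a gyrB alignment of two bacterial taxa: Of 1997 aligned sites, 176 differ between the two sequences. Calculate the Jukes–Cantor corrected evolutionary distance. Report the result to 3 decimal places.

0.094

p = 176/1997 ≈ 0.088132.
d = −(3/4) ln(1 − 4p/3) = −0.75 ln(1 − 0.117509) = −0.75 ln(0.882491)
  = −0.75 × (-0.125007) = 0.093755 substitutions/site.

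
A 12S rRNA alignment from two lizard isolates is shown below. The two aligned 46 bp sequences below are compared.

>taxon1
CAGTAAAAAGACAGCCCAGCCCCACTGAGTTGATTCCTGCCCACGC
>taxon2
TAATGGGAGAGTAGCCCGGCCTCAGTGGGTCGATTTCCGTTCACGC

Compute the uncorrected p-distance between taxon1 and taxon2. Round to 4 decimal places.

0.3913

The sequences differ at 18 of 46 positions.
p = 18/46 = 0.391304… ≈ 0.3913 (to 4 d.p.).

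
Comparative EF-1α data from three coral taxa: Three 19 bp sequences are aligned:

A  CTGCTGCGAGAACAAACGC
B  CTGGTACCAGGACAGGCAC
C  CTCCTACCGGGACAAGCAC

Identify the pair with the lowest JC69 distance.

A–B: 7/19 differ, p = 0.368, d = 0.507.
A–C: 7/19 differ, p = 0.368, d = 0.507.
B–C: 4/19 differ, p = 0.211, d = 0.247.
The smallest distance is between B and C.

B and C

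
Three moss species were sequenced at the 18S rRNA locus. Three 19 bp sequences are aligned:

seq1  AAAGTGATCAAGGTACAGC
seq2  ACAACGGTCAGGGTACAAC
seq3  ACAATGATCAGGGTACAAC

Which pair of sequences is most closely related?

seq2 and seq3

seq1–seq2: 6/19 differ, p = 0.316, d = 0.410.
seq1–seq3: 4/19 differ, p = 0.211, d = 0.247.
seq2–seq3: 2/19 differ, p = 0.105, d = 0.113.
The smallest distance is between seq2 and seq3.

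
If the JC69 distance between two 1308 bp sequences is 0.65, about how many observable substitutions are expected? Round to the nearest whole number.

Invert JC69: p = (3/4)(1 − e^(−4d/3)) = 0.75 × (1 − e^(-0.866667)) = 0.75 × (1 − 0.420350) = 0.434738.
Expected differing sites = pL ≈ 0.434738 × 1308 = 568.637304 ≈ 569.

569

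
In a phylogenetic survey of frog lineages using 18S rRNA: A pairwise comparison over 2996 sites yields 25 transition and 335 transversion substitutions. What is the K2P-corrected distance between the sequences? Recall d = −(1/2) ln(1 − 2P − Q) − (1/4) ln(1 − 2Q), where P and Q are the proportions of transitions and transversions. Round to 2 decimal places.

0.13

P = 25/2996 ≈ 0.008344 and Q = 335/2996 ≈ 0.111816.
Under the Kimura two-parameter model, d = −½ ln(1 − 2P − Q) − ¼ ln(1 − 2Q).
1 − 2P − Q = 0.871496, giving −½ ln(0.871496) = 0.068772.
1 − 2Q = 0.776368, giving −¼ ln(0.776368) = 0.063282.
d = 0.068772 + 0.063282 = 0.132054.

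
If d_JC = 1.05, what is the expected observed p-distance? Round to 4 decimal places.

p = (3/4)(1 − e^(−4d/3)) = 0.75 × (1 − e^(-1.4)) = 0.75 × (1 − 0.246597) = 0.565052.

0.5651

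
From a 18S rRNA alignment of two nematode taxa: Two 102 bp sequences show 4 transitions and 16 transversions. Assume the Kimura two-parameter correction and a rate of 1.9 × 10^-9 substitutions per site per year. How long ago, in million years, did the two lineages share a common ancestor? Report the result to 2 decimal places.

P = 4/102 ≈ 0.039216 and Q = 16/102 ≈ 0.156863.
Under the Kimura two-parameter model, d = −½ ln(1 − 2P − Q) − ¼ ln(1 − 2Q).
1 − 2P − Q = 0.764705, giving −½ ln(0.764705) = 0.134133.
1 − 2Q = 0.686274, giving −¼ ln(0.686274) = 0.094120.
d = 0.134133 + 0.094120 = 0.228253.
Under a molecular clock d = 2μt, so t = d/(2μ) = 0.228253 / (2 × 1.9 × 10^-9) = 60.07 million years.

60.07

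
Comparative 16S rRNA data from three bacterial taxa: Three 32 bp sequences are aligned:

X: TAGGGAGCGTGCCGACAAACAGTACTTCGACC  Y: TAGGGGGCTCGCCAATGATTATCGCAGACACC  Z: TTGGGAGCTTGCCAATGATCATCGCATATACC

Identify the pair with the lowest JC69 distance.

X–Y: 15/32 differ, p = 0.469, d = 0.736.
X–Z: 12/32 differ, p = 0.375, d = 0.520.
Y–Z: 6/32 differ, p = 0.188, d = 0.216.
The smallest distance is between Y and Z.

Y and Z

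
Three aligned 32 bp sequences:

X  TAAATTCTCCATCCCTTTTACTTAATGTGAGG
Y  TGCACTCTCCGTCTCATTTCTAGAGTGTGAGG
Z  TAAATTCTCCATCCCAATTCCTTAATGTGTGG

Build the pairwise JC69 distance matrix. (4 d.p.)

d(X,Y) = 0.4598, d(X,Z) = 0.1367, d(Y,Z) = 0.4598

X–Y: 11/32 sites differ → p = 0.34375, d = −0.75 ln(1 − 0.458333) = 0.459828 ≈ 0.4598.
X–Z: 4/32 sites differ → p = 0.125, d = −0.75 ln(1 − 0.166667) = 0.136741 ≈ 0.1367.
Y–Z: 11/32 sites differ → p = 0.34375, d = −0.75 ln(1 − 0.458333) = 0.459828 ≈ 0.4598.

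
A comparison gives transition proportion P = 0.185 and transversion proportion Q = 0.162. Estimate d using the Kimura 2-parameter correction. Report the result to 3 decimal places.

0.478

Under the Kimura two-parameter model, d = −½ ln(1 − 2P − Q) − ¼ ln(1 − 2Q).
1 − 2P − Q = 0.468, giving −½ ln(0.468) = 0.379643.
1 − 2Q = 0.676, giving −¼ ln(0.676) = 0.097891.
d = 0.379643 + 0.097891 = 0.477534.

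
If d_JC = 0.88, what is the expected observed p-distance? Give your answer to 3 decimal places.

0.518

p = (3/4)(1 − e^(−4d/3)) = 0.75 × (1 − e^(-1.173333)) = 0.75 × (1 − 0.309334) = 0.518000.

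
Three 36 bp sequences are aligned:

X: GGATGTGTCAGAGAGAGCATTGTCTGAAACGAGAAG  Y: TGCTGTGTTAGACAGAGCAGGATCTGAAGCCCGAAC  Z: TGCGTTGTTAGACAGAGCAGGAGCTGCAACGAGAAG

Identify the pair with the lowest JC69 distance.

X–Y: 11/36 differ, p = 0.306, d = 0.392.
X–Z: 11/36 differ, p = 0.306, d = 0.392.
Y–Z: 8/36 differ, p = 0.222, d = 0.264.
The smallest distance is between Y and Z.

Y and Z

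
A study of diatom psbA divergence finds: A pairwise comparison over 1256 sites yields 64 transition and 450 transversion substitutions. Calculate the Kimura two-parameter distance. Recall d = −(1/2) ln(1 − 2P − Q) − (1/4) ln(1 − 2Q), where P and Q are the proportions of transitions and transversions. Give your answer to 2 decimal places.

P = 64/1256 ≈ 0.050955 and Q = 450/1256 ≈ 0.35828.
Under the Kimura two-parameter model, d = −½ ln(1 − 2P − Q) − ¼ ln(1 − 2Q).
1 − 2P − Q = 0.53981, giving −½ ln(0.53981) = 0.308269.
1 − 2Q = 0.28344, giving −¼ ln(0.28344) = 0.315189.
d = 0.308269 + 0.315189 = 0.623458.

0.62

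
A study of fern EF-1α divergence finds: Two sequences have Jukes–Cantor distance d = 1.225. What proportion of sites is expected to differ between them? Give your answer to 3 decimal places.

p = (3/4)(1 − e^(−4d/3)) = 0.75 × (1 − e^(-1.633333)) = 0.75 × (1 − 0.195278) = 0.603542.

0.604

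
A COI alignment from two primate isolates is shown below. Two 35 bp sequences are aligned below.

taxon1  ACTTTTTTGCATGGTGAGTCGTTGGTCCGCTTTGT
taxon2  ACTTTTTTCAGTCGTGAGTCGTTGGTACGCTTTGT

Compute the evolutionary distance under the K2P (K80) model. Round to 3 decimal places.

Of 35 sites, 1 differences are transitions and 4 are transversions, so P = 1/35 ≈ 0.028571 and Q = 4/35 ≈ 0.114286.
Under the Kimura two-parameter model, d = −½ ln(1 − 2P − Q) − ¼ ln(1 − 2Q).
1 − 2P − Q = 0.828572, giving −½ ln(0.828572) = 0.094026.
1 − 2Q = 0.771428, giving −¼ ln(0.771428) = 0.064878.
d = 0.094026 + 0.064878 = 0.158904.

0.159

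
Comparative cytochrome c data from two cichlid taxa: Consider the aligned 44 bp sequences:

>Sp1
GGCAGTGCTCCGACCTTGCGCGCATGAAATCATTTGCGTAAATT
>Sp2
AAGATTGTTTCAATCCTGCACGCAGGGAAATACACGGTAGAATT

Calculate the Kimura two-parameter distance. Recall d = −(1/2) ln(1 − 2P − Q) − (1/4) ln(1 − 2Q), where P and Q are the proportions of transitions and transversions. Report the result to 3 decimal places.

0.854

Of 44 sites, 13 differences are transitions and 8 are transversions, so P = 13/44 ≈ 0.295455 and Q = 8/44 ≈ 0.181818.
Under the Kimura two-parameter model, d = −½ ln(1 − 2P − Q) − ¼ ln(1 − 2Q).
1 − 2P − Q = 0.227272, giving −½ ln(0.227272) = 0.740804.
1 − 2Q = 0.636364, giving −¼ ln(0.636364) = 0.112996.
d = 0.740804 + 0.112996 = 0.853800.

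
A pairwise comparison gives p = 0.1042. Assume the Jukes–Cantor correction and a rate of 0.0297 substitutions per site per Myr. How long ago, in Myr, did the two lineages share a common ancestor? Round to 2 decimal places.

1.89

d = −(3/4) ln(1 − 4p/3) = −0.75 ln(1 − 0.138933) = −0.75 ln(0.861067)
  = −0.75 × (-0.149583) = 0.112187 substitutions/site.
Under a molecular clock d = 2μt, so t = d/(2μ) = 0.112187 / (2 × 0.0297) = 1.89 Myr.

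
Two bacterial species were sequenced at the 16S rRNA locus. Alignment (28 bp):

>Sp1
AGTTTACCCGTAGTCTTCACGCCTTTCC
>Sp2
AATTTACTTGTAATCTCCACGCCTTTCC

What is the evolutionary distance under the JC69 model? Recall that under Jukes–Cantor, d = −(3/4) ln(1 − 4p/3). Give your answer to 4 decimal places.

0.2040

The sequences differ at 5 of 28 sites (2, 8, 9, 13, 17), so p = 5/28 ≈ 0.178571.
d = −(3/4) ln(1 − 4p/3) = −0.75 ln(1 − 0.238095) = −0.75 ln(0.761905)
  = −0.75 × (-0.271933) = 0.203950 substitutions/site.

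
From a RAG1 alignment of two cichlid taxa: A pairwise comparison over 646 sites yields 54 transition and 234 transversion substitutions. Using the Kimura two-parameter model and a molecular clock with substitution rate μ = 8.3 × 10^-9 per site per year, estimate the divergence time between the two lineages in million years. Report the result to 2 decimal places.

P = 54/646 ≈ 0.083591 and Q = 234/646 ≈ 0.362229.
Under the Kimura two-parameter model, d = −½ ln(1 − 2P − Q) − ¼ ln(1 − 2Q).
1 − 2P − Q = 0.470589, giving −½ ln(0.470589) = 0.376885.
1 − 2Q = 0.275542, giving −¼ ln(0.275542) = 0.322254.
d = 0.376885 + 0.322254 = 0.699139.
Under a molecular clock d = 2μt, so t = d/(2μ) = 0.699139 / (2 × 8.3 × 10^-9) = 42.12 million years.

42.12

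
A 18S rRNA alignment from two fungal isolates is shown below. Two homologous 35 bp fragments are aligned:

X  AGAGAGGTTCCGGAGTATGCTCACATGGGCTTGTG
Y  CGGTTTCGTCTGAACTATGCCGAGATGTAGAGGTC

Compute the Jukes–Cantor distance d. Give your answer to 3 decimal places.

The sequences differ at 19 of 35 sites, so p = 19/35 ≈ 0.542857.
d = −(3/4) ln(1 − 4p/3) = −0.75 ln(1 − 0.723809) = −0.75 ln(0.276191)
  = −0.75 × (-1.286663) = 0.964997 substitutions/site.

0.965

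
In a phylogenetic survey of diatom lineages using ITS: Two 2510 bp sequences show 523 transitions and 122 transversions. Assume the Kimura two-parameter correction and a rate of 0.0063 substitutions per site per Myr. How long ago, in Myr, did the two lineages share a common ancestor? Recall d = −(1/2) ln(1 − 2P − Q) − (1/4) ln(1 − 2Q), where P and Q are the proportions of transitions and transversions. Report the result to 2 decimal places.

P = 523/2510 ≈ 0.208367 and Q = 122/2510 ≈ 0.048606.
Under the Kimura two-parameter model, d = −½ ln(1 − 2P − Q) − ¼ ln(1 − 2Q).
1 − 2P − Q = 0.53466, giving −½ ln(0.53466) = 0.313062.
1 − 2Q = 0.902788, giving −¼ ln(0.902788) = 0.025567.
d = 0.313062 + 0.025567 = 0.338629.
Under a molecular clock d = 2μt, so t = d/(2μ) = 0.338629 / (2 × 0.0063) = 26.88 Myr.

26.88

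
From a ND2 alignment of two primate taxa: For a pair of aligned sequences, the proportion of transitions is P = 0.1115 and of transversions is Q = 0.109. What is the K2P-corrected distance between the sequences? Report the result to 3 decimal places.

0.263

Under the Kimura two-parameter model, d = −½ ln(1 − 2P − Q) − ¼ ln(1 − 2Q).
1 − 2P − Q = 0.668, giving −½ ln(0.668) = 0.201734.
1 − 2Q = 0.782, giving −¼ ln(0.782) = 0.061475.
d = 0.201734 + 0.061475 = 0.263209.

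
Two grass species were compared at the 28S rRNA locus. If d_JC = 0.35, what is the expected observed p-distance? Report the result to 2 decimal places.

p = (3/4)(1 − e^(−4d/3)) = 0.75 × (1 − e^(-0.466667)) = 0.75 × (1 − 0.627089) = 0.279683.

0.28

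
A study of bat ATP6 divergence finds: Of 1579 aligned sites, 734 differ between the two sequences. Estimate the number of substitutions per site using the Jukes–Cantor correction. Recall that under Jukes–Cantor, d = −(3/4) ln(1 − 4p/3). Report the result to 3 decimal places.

0.725

p = 734/1579 ≈ 0.464851.
d = −(3/4) ln(1 − 4p/3) = −0.75 ln(1 − 0.619801) = −0.75 ln(0.380199)
  = −0.75 × (-0.967060) = 0.725295 substitutions/site.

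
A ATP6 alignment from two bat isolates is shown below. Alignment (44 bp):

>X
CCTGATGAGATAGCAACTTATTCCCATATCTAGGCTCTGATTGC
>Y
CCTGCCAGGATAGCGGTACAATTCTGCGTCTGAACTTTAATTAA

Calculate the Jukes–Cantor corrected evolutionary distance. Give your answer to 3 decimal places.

The sequences differ at 22 of 44 sites, so p = 22/44 = 0.5.
d = −(3/4) ln(1 − 4p/3) = −0.75 ln(1 − 0.666667) = −0.75 ln(0.333333)
  = −0.75 × (-1.098613) = 0.823960 substitutions/site.

0.824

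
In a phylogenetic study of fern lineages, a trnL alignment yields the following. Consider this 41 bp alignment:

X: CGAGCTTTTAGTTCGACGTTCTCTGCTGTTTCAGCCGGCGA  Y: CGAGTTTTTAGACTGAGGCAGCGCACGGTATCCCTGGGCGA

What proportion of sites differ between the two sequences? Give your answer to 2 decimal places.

0.44

The sequences differ at 18 of 41 positions.
p = 18/41 = 0.439024… ≈ 0.44 (to 2 d.p.).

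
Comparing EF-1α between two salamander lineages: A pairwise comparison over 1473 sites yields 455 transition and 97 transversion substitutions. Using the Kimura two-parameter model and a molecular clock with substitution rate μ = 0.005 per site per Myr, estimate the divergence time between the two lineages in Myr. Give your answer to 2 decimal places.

61.07

P = 455/1473 ≈ 0.308893 and Q = 97/1473 ≈ 0.065852.
Under the Kimura two-parameter model, d = −½ ln(1 − 2P − Q) − ¼ ln(1 − 2Q).
1 − 2P − Q = 0.316362, giving −½ ln(0.316362) = 0.575434.
1 − 2Q = 0.868296, giving −¼ ln(0.868296) = 0.035306.
d = 0.575434 + 0.035306 = 0.610740.
Under a molecular clock d = 2μt, so t = d/(2μ) = 0.610740 / (2 × 0.005) = 61.07 Myr.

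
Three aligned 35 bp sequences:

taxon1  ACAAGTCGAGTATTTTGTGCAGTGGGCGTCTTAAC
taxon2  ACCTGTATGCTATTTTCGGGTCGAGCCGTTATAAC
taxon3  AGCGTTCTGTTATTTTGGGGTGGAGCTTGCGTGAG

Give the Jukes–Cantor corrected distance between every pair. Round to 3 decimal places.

d(taxon1,taxon2) = 0.705, d(taxon1,taxon3) = 0.965, d(taxon2,taxon3) = 0.572

taxon1–taxon2: 16/35 sites differ → p ≈ 0.457143, d = −0.75 ln(1 − 0.609524) = 0.705292 ≈ 0.705.
taxon1–taxon3: 19/35 sites differ → p ≈ 0.542857, d = −0.75 ln(1 − 0.723809) = 0.964997 ≈ 0.965.
taxon2–taxon3: 14/35 sites differ → p = 0.4, d = −0.75 ln(1 − 0.533333) = 0.571605 ≈ 0.572.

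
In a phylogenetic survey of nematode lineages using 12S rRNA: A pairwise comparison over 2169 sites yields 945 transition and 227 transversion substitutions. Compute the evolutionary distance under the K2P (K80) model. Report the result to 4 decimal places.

P = 945/2169 ≈ 0.435685 and Q = 227/2169 ≈ 0.104657.
Under the Kimura two-parameter model, d = −½ ln(1 − 2P − Q) − ¼ ln(1 − 2Q).
1 − 2P − Q = 0.023973, giving −½ ln(0.023973) = 1.865414.
1 − 2Q = 0.790686, giving −¼ ln(0.790686) = 0.058714.
d = 1.865414 + 0.058714 = 1.924128.

1.9241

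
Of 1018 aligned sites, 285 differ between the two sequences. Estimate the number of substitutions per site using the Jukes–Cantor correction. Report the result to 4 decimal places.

p = 285/1018 ≈ 0.279961.
d = −(3/4) ln(1 − 4p/3) = −0.75 ln(1 − 0.373281) = −0.75 ln(0.626719)
  = −0.75 × (-0.467257) = 0.350443 substitutions/site.

0.3504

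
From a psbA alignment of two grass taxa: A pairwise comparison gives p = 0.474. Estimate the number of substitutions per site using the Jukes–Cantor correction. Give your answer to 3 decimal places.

0.750

d = −(3/4) ln(1 − 4p/3) = −0.75 ln(1 − 0.632) = −0.75 ln(0.368)
  = −0.75 × (-0.999672) = 0.749754 substitutions/site.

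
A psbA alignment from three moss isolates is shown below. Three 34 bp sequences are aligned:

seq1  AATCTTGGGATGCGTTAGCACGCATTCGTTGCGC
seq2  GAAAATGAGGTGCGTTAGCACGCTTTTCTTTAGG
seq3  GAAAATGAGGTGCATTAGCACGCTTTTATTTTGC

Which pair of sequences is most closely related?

seq1–seq2: 12/34 differ, p = 0.353, d = 0.477.
seq1–seq3: 12/34 differ, p = 0.353, d = 0.477.
seq2–seq3: 4/34 differ, p = 0.118, d = 0.128.
The smallest distance is between seq2 and seq3.

seq2 and seq3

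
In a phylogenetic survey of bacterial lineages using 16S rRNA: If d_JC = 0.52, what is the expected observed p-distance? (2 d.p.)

p = (3/4)(1 − e^(−4d/3)) = 0.75 × (1 − e^(-0.693333)) = 0.75 × (1 − 0.499907) = 0.375070.

0.38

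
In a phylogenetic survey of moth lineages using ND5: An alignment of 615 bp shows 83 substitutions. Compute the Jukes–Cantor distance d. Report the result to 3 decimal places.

p = 83/615 ≈ 0.134959.
d = −(3/4) ln(1 − 4p/3) = −0.75 ln(1 − 0.179945) = −0.75 ln(0.820055)
  = −0.75 × (-0.198384) = 0.148788 substitutions/site.

0.149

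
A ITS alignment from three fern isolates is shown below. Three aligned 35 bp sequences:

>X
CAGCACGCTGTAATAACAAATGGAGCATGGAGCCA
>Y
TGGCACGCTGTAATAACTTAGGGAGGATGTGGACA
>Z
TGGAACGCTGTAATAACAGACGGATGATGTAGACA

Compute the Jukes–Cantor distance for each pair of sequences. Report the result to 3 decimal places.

X–Y: 9/35 sites differ → p ≈ 0.257143, d = −0.75 ln(1 − 0.342857) = 0.314890 ≈ 0.315.
X–Z: 9/35 sites differ → p ≈ 0.257143, d = −0.75 ln(1 − 0.342857) = 0.314890 ≈ 0.315.
Y–Z: 6/35 sites differ → p ≈ 0.171429, d = −0.75 ln(1 − 0.228572) = 0.194634 ≈ 0.195.

d(X,Y) = 0.315, d(X,Z) = 0.315, d(Y,Z) = 0.195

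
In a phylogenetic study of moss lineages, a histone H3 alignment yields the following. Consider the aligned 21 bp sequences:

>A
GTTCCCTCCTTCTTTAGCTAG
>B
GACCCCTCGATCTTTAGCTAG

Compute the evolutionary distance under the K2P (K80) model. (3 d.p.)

0.220

Of 21 sites, 1 differences are transitions and 3 are transversions, so P = 1/21 ≈ 0.047619 and Q = 3/21 ≈ 0.142857.
Under the Kimura two-parameter model, d = −½ ln(1 − 2P − Q) − ¼ ln(1 − 2Q).
1 − 2P − Q = 0.761905, giving −½ ln(0.761905) = 0.135967.
1 − 2Q = 0.714286, giving −¼ ln(0.714286) = 0.084118.
d = 0.135967 + 0.084118 = 0.220085.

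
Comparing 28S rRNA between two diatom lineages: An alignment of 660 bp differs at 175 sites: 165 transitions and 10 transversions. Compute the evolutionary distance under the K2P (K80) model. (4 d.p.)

0.3697

P = 165/660 = 0.25 and Q = 10/660 ≈ 0.015152.
Under the Kimura two-parameter model, d = −½ ln(1 − 2P − Q) − ¼ ln(1 − 2Q).
1 − 2P − Q = 0.484848, giving −½ ln(0.484848) = 0.361960.
1 − 2Q = 0.969696, giving −¼ ln(0.969696) = 0.007693.
d = 0.361960 + 0.007693 = 0.369653.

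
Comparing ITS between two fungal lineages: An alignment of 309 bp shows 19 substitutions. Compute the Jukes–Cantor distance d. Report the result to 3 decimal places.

0.064

p = 19/309 ≈ 0.061489.
d = −(3/4) ln(1 − 4p/3) = −0.75 ln(1 − 0.081985) = −0.75 ln(0.918015)
  = −0.75 × (-0.085542) = 0.064157 substitutions/site.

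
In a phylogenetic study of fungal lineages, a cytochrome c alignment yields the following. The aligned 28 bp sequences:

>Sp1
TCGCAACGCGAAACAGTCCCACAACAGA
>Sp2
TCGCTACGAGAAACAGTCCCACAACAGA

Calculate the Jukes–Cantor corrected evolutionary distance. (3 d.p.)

The sequences differ at 2 of 28 sites (5, 9), so p = 2/28 ≈ 0.071429.
d = −(3/4) ln(1 − 4p/3) = −0.75 ln(1 − 0.095239) = −0.75 ln(0.904761)
  = −0.75 × (-0.100084) = 0.075063 substitutions/site.

0.075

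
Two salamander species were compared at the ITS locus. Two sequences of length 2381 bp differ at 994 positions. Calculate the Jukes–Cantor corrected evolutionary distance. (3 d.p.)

p = 994/2381 ≈ 0.417472.
d = −(3/4) ln(1 − 4p/3) = −0.75 ln(1 − 0.556629) = −0.75 ln(0.443371)
  = −0.75 × (-0.813348) = 0.610011 substitutions/site.

0.610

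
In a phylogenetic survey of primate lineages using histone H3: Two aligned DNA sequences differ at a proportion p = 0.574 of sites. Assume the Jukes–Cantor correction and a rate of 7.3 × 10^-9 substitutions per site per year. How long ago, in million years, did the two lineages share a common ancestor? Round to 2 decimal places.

d = −(3/4) ln(1 − 4p/3) = −0.75 ln(1 − 0.765333) = −0.75 ln(0.234667)
  = −0.75 × (-1.449588) = 1.087191 substitutions/site.
Under a molecular clock d = 2μt, so t = d/(2μ) = 1.087191 / (2 × 7.3 × 10^-9) = 74.47 million years.

74.47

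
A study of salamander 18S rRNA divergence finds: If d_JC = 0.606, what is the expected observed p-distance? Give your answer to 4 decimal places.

p = (3/4)(1 − e^(−4d/3)) = 0.75 × (1 − e^(-0.808)) = 0.75 × (1 − 0.445749) = 0.415688.

0.4157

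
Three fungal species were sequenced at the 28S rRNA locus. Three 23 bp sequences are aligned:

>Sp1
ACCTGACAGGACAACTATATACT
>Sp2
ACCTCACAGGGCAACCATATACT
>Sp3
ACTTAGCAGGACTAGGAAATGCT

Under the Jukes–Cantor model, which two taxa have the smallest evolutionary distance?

Sp1–Sp2: 3/23 differ, p = 0.130, d = 0.143.
Sp1–Sp3: 8/23 differ, p = 0.348, d = 0.467.
Sp2–Sp3: 9/23 differ, p = 0.391, d = 0.553.
The smallest distance is between Sp1 and Sp2.

Sp1 and Sp2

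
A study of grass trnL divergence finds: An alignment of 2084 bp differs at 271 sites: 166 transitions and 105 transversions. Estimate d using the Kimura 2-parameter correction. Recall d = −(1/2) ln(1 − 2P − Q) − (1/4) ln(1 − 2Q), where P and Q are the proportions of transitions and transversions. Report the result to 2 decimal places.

P = 166/2084 ≈ 0.079655 and Q = 105/2084 ≈ 0.050384.
Under the Kimura two-parameter model, d = −½ ln(1 − 2P − Q) − ¼ ln(1 − 2Q).
1 − 2P − Q = 0.790306, giving −½ ln(0.790306) = 0.117668.
1 − 2Q = 0.899232, giving −¼ ln(0.899232) = 0.026554.
d = 0.117668 + 0.026554 = 0.144222.

0.14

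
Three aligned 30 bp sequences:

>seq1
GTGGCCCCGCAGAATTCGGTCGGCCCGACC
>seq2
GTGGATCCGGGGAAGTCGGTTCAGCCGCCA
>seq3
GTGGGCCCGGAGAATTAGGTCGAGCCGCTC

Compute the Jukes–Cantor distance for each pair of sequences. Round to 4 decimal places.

seq1–seq2: 11/30 sites differ → p ≈ 0.366667, d = −0.75 ln(1 − 0.488889) = 0.503376 ≈ 0.5034.
seq1–seq3: 7/30 sites differ → p ≈ 0.233333, d = −0.75 ln(1 − 0.311111) = 0.279506 ≈ 0.2795.
seq2–seq3: 9/30 sites differ → p = 0.3, d = −0.75 ln(1 − 0.4) = 0.383119 ≈ 0.3831.

d(seq1,seq2) = 0.5034, d(seq1,seq3) = 0.2795, d(seq2,seq3) = 0.3831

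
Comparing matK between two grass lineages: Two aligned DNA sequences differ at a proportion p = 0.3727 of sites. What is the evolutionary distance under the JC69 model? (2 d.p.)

d = −(3/4) ln(1 − 4p/3) = −0.75 ln(1 − 0.496933) = −0.75 ln(0.503067)
  = −0.75 × (-0.687032) = 0.515274 substitutions/site.

0.52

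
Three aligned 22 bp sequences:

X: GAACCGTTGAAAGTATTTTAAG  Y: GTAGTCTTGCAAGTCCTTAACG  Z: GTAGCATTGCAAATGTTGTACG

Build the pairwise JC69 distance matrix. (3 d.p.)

d(X,Y) = 0.591, d(X,Z) = 0.497, d(Y,Z) = 0.414

X–Y: 9/22 sites differ → p ≈ 0.409091, d = −0.75 ln(1 − 0.545455) = 0.591344 ≈ 0.591.
X–Z: 8/22 sites differ → p ≈ 0.363636, d = −0.75 ln(1 − 0.484848) = 0.497470 ≈ 0.497.
Y–Z: 7/22 sites differ → p ≈ 0.318182, d = −0.75 ln(1 − 0.424243) = 0.414052 ≈ 0.414.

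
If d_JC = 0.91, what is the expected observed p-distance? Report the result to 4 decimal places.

0.5271

p = (3/4)(1 − e^(−4d/3)) = 0.75 × (1 − e^(-1.213333)) = 0.75 × (1 − 0.297205) = 0.527096.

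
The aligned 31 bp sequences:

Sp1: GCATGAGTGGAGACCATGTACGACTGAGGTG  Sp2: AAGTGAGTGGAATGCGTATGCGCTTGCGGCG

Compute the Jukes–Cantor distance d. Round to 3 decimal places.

The sequences differ at 13 of 31 sites, so p = 13/31 ≈ 0.419355.
d = −(3/4) ln(1 − 4p/3) = −0.75 ln(1 − 0.55914) = −0.75 ln(0.44086)
  = −0.75 × (-0.819028) = 0.614271 substitutions/site.

0.614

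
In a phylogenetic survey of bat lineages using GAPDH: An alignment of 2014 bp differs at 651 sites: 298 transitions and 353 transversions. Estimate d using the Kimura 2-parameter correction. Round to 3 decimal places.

0.426

P = 298/2014 ≈ 0.147964 and Q = 353/2014 ≈ 0.175273.
Under the Kimura two-parameter model, d = −½ ln(1 − 2P − Q) − ¼ ln(1 − 2Q).
1 − 2P − Q = 0.528799, giving −½ ln(0.528799) = 0.318573.
1 − 2Q = 0.649454, giving −¼ ln(0.649454) = 0.107906.
d = 0.318573 + 0.107906 = 0.426479.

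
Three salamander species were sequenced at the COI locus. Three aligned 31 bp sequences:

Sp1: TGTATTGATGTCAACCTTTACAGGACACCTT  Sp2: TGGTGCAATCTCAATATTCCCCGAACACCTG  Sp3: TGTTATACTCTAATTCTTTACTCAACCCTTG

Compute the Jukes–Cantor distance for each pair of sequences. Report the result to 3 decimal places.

d(Sp1,Sp2) = 0.614, d(Sp1,Sp3) = 0.691, d(Sp2,Sp3) = 0.614

Sp1–Sp2: 13/31 sites differ → p ≈ 0.419355, d = −0.75 ln(1 − 0.55914) = 0.614271 ≈ 0.614.
Sp1–Sp3: 14/31 sites differ → p ≈ 0.451613, d = −0.75 ln(1 − 0.602151) = 0.691262 ≈ 0.691.
Sp2–Sp3: 13/31 sites differ → p ≈ 0.419355, d = −0.75 ln(1 − 0.55914) = 0.614271 ≈ 0.614.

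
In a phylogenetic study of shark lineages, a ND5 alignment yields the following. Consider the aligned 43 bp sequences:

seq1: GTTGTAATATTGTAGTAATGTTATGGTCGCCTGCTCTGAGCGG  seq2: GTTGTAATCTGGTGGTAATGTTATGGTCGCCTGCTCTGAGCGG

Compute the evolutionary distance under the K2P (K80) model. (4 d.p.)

Of 43 sites, 1 differences are transitions and 2 are transversions, so P = 1/43 ≈ 0.023256 and Q = 2/43 ≈ 0.046512.
Under the Kimura two-parameter model, d = −½ ln(1 − 2P − Q) − ¼ ln(1 − 2Q).
1 − 2P − Q = 0.906976, giving −½ ln(0.906976) = 0.048820.
1 − 2Q = 0.906976, giving −¼ ln(0.906976) = 0.024410.
d = 0.048820 + 0.024410 = 0.073230.

0.0732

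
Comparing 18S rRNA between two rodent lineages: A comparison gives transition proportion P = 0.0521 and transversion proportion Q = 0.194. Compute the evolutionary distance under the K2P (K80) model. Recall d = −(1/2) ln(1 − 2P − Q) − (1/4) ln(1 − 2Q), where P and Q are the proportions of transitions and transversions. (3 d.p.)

0.300

Under the Kimura two-parameter model, d = −½ ln(1 − 2P − Q) − ¼ ln(1 − 2Q).
1 − 2P − Q = 0.7018, giving −½ ln(0.7018) = 0.177053.
1 − 2Q = 0.612, giving −¼ ln(0.612) = 0.122756.
d = 0.177053 + 0.122756 = 0.299809.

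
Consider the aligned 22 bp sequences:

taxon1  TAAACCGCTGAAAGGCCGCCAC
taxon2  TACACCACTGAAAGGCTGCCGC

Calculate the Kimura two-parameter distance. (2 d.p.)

Of 22 sites, 3 differences are transitions and 1 are transversions, so P = 3/22 ≈ 0.136364 and Q = 1/22 ≈ 0.045455.
Under the Kimura two-parameter model, d = −½ ln(1 − 2P − Q) − ¼ ln(1 − 2Q).
1 − 2P − Q = 0.681817, giving −½ ln(0.681817) = 0.191497.
1 − 2Q = 0.90909, giving −¼ ln(0.90909) = 0.023828.
d = 0.191497 + 0.023828 = 0.215325.

0.22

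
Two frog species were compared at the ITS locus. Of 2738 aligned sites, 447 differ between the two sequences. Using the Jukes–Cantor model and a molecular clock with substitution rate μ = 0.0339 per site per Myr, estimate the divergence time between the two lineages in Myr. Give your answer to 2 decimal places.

p = 447/2738 ≈ 0.163258.
d = −(3/4) ln(1 − 4p/3) = −0.75 ln(1 − 0.217677) = −0.75 ln(0.782323)
  = −0.75 × (-0.245488) = 0.184116 substitutions/site.
Under a molecular clock d = 2μt, so t = d/(2μ) = 0.184116 / (2 × 0.0339) = 2.72 Myr.

2.72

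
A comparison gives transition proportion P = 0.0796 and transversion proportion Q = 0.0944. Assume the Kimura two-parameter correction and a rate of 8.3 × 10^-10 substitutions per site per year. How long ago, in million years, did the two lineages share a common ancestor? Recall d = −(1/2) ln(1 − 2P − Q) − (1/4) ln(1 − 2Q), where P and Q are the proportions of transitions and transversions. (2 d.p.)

Under the Kimura two-parameter model, d = −½ ln(1 − 2P − Q) − ¼ ln(1 − 2Q).
1 − 2P − Q = 0.7464, giving −½ ln(0.7464) = 0.146247.
1 − 2Q = 0.8112, giving −¼ ln(0.8112) = 0.052310.
d = 0.146247 + 0.052310 = 0.198557.
Under a molecular clock d = 2μt, so t = d/(2μ) = 0.198557 / (2 × 8.3 × 10^-10) = 119.61 million years.

119.61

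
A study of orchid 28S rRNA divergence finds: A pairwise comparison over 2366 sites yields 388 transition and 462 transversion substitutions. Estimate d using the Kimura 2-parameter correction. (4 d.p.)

P = 388/2366 ≈ 0.16399 and Q = 462/2366 ≈ 0.195266.
Under the Kimura two-parameter model, d = −½ ln(1 − 2P − Q) − ¼ ln(1 − 2Q).
1 − 2P − Q = 0.476754, giving −½ ln(0.476754) = 0.370377.
1 − 2Q = 0.609468, giving −¼ ln(0.609468) = 0.123792.
d = 0.370377 + 0.123792 = 0.494169.

0.4942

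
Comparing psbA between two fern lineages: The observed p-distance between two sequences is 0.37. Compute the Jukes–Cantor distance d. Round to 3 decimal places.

0.510

d = −(3/4) ln(1 − 4p/3) = −0.75 ln(1 − 0.493333) = −0.75 ln(0.506667)
  = −0.75 × (-0.679901) = 0.509926 substitutions/site.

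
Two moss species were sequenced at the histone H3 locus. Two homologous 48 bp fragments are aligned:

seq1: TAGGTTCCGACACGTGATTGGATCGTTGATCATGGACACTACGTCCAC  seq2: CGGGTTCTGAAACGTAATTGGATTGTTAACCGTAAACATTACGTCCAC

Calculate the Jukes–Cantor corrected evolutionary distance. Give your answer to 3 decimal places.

0.304

The sequences differ at 12 of 48 sites, so p = 12/48 = 0.25.
d = −(3/4) ln(1 − 4p/3) = −0.75 ln(1 − 0.333333) = −0.75 ln(0.666667)
  = −0.75 × (-0.405465) = 0.304099 substitutions/site.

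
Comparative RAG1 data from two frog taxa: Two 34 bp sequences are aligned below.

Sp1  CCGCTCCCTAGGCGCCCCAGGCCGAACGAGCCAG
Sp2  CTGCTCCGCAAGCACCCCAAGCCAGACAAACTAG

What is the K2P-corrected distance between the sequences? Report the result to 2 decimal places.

Of 34 sites, 10 differences are transitions and 1 are transversions, so P = 10/34 ≈ 0.294118 and Q = 1/34 ≈ 0.029412.
Under the Kimura two-parameter model, d = −½ ln(1 − 2P − Q) − ¼ ln(1 − 2Q).
1 − 2P − Q = 0.382352, giving −½ ln(0.382352) = 0.480707.
1 − 2Q = 0.941176, giving −¼ ln(0.941176) = 0.015156.
d = 0.480707 + 0.015156 = 0.495863.

0.50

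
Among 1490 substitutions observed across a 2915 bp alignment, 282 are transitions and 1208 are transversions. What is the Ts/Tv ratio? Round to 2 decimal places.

R = 282/1208 = 0.233443… ≈ 0.23 (to 2 d.p.).

0.23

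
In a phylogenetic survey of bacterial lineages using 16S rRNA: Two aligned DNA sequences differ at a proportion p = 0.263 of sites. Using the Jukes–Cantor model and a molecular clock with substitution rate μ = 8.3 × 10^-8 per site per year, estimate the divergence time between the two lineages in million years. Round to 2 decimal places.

d = −(3/4) ln(1 − 4p/3) = −0.75 ln(1 − 0.350667) = −0.75 ln(0.649333)
  = −0.75 × (-0.431810) = 0.323858 substitutions/site.
Under a molecular clock d = 2μt, so t = d/(2μ) = 0.323858 / (2 × 8.3 × 10^-8) = 1.95 million years.

1.95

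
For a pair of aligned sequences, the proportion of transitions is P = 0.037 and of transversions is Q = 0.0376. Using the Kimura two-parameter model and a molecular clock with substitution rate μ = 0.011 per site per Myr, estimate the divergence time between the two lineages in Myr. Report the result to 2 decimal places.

3.58

Under the Kimura two-parameter model, d = −½ ln(1 − 2P − Q) − ¼ ln(1 − 2Q).
1 − 2P − Q = 0.8884, giving −½ ln(0.8884) = 0.059167.
1 − 2Q = 0.9248, giving −¼ ln(0.9248) = 0.019544.
d = 0.059167 + 0.019544 = 0.078711.
Under a molecular clock d = 2μt, so t = d/(2μ) = 0.078711 / (2 × 0.011) = 3.58 Myr.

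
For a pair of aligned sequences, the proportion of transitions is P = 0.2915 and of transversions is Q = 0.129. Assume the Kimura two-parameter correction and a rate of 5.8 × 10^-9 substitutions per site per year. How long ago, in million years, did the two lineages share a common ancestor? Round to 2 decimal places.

60.09

Under the Kimura two-parameter model, d = −½ ln(1 − 2P − Q) − ¼ ln(1 − 2Q).
1 − 2P − Q = 0.288, giving −½ ln(0.288) = 0.622397.
1 − 2Q = 0.742, giving −¼ ln(0.742) = 0.074602.
d = 0.622397 + 0.074602 = 0.696999.
Under a molecular clock d = 2μt, so t = d/(2μ) = 0.696999 / (2 × 5.8 × 10^-9) = 60.09 million years.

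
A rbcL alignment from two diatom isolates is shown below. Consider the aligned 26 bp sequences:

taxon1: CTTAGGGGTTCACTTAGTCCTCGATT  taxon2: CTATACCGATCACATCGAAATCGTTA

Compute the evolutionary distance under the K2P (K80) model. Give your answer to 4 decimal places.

Of 26 sites, 1 differences are transitions and 12 are transversions, so P = 1/26 ≈ 0.038462 and Q = 12/26 ≈ 0.461538.
Under the Kimura two-parameter model, d = −½ ln(1 − 2P − Q) − ¼ ln(1 − 2Q).
1 − 2P − Q = 0.461538, giving −½ ln(0.461538) = 0.386595.
1 − 2Q = 0.076924, giving −¼ ln(0.076924) = 0.641234.
d = 0.386595 + 0.641234 = 1.027829.

1.0278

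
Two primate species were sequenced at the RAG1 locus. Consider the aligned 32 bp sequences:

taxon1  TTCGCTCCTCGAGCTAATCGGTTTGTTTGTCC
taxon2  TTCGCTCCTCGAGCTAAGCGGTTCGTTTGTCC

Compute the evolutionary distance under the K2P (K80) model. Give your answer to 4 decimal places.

Of 32 sites, 1 differences are transitions and 1 are transversions, so P = 1/32 = 0.03125 and Q = 1/32 = 0.03125.
Under the Kimura two-parameter model, d = −½ ln(1 − 2P − Q) − ¼ ln(1 − 2Q).
1 − 2P − Q = 0.90625, giving −½ ln(0.90625) = 0.049220.
1 − 2Q = 0.9375, giving −¼ ln(0.9375) = 0.016135.
d = 0.049220 + 0.016135 = 0.065355.

0.0654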